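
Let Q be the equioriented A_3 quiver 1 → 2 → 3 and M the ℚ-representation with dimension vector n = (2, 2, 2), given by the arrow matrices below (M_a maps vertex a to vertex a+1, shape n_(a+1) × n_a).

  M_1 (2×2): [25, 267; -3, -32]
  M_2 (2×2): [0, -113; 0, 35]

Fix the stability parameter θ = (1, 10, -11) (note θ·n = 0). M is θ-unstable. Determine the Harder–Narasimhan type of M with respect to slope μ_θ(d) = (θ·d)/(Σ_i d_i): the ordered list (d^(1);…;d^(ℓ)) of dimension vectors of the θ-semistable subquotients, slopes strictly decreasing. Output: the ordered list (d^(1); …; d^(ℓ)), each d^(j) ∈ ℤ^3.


Via rank(M_{q-1}∘⋯∘M_p): M ≅ I[1,2], I[1,3], I[3,3].
μ_θ-semistable layers: μ^(1)=10; μ^(2)=1; μ^(3)=0; μ^(4)=-11

((0, 1, 0); (1, 0, 0); (1, 1, 1); (0, 0, 1))


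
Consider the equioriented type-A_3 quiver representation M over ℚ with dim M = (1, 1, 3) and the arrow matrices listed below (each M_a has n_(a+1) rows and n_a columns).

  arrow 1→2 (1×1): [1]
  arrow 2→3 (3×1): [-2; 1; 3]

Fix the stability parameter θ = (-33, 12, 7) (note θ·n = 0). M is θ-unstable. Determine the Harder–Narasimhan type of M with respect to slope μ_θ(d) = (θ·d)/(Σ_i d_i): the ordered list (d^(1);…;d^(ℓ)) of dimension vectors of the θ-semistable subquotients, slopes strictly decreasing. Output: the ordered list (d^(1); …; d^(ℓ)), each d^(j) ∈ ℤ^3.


Barcode: M ≅ I[1,3], I[3,3]^2. HN layers by μ_θ (3 steps, strictly decreasing):
  μ^(1)=19/2; μ^(2)=7; μ^(3)=-33

((0, 1, 1); (0, 0, 2); (1, 0, 0))


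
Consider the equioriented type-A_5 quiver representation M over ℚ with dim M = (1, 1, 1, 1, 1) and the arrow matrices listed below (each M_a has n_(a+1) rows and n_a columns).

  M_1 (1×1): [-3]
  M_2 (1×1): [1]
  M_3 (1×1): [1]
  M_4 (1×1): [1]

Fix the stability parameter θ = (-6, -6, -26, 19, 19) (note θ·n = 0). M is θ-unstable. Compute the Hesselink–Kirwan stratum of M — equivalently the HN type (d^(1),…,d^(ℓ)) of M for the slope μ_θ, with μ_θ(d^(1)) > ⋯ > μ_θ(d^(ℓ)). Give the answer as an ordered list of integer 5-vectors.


Via rank(M_{q-1}∘⋯∘M_p): M ≅ I[1,5].
μ_θ-semistable layers: μ^(1)=19; μ^(2)=-38/3

((0, 0, 0, 1, 1); (1, 1, 1, 0, 0))


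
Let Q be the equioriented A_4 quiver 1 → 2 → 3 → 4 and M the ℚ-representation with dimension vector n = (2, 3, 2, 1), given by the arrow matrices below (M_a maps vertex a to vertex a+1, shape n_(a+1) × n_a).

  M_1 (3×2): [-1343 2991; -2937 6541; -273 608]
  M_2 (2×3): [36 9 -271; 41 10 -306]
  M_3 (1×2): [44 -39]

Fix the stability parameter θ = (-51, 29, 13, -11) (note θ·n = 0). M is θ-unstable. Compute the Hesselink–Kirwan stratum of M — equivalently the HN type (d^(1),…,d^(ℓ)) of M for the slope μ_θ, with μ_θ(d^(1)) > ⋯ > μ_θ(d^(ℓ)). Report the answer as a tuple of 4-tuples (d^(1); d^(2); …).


Barcode: M ≅ I[1,3], I[1,4], I[2,2]. HN layers by μ_θ (4 steps, strictly decreasing):
  μ^(1)=29; μ^(2)=21; μ^(3)=31/3; μ^(4)=-51

((0, 1, 0, 0); (0, 1, 1, 0); (0, 1, 1, 1); (2, 0, 0, 0))


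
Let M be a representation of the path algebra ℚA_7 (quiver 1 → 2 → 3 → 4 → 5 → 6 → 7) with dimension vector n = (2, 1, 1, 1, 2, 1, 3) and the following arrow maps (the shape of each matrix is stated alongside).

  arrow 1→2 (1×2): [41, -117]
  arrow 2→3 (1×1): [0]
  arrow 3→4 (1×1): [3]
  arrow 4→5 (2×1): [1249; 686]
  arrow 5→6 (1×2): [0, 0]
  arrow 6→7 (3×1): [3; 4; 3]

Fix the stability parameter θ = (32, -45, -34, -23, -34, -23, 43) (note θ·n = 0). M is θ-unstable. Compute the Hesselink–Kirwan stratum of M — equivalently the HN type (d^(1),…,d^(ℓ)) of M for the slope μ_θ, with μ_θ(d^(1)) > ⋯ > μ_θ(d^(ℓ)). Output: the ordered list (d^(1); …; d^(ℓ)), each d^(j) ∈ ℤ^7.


Via rank(M_{q-1}∘⋯∘M_p): M ≅ I[1,1], I[1,2], I[3,5], I[5,5], I[6,7], I[7,7]^2.
μ_θ-semistable layers: μ^(1)=43; μ^(2)=32; μ^(3)=-13/2; μ^(4)=-23; μ^(5)=-57/2; μ^(6)=-34

((0, 0, 0, 0, 0, 0, 3); (1, 0, 0, 0, 0, 0, 0); (1, 1, 0, 0, 0, 0, 0); (0, 0, 0, 0, 0, 1, 0); (0, 0, 0, 1, 1, 0, 0); (0, 0, 1, 0, 1, 0, 0))


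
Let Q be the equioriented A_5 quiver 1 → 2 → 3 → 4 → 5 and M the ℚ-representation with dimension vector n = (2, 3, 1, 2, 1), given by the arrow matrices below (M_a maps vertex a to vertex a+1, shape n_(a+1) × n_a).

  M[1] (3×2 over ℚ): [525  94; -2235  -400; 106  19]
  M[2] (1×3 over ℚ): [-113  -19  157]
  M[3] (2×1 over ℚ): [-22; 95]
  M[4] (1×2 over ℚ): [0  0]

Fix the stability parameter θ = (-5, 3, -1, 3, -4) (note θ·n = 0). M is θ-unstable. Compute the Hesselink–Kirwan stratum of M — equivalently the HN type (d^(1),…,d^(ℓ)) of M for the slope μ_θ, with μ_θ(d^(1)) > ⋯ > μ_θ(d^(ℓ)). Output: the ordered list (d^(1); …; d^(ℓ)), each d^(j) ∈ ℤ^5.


Via rank(M_{q-1}∘⋯∘M_p): M ≅ I[1,2], I[1,4], I[2,2], I[4,4], I[5,5].
μ_θ-semistable layers: μ^(1)=3; μ^(2)=1; μ^(3)=-4; μ^(4)=-5

((0, 2, 0, 2, 0); (0, 1, 1, 0, 0); (0, 0, 0, 0, 1); (2, 0, 0, 0, 0))


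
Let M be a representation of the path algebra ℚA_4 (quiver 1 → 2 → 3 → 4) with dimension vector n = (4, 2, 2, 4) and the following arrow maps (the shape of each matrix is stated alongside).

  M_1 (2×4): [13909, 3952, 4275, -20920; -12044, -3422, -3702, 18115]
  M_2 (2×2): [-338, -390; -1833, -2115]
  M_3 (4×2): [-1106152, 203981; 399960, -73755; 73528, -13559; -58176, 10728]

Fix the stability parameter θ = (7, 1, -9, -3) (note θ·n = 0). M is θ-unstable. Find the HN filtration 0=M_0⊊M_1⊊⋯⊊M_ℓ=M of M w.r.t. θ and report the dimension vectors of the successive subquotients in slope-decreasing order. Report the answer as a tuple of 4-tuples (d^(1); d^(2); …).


Barcode: M ≅ I[1,1]^2, I[1,2], I[1,4], I[3,3], I[4,4]^3. HN layers by μ_θ (5 steps, strictly decreasing):
  μ^(1)=7; μ^(2)=4; μ^(3)=-1; μ^(4)=-3; μ^(5)=-9

((2, 0, 0, 0); (1, 1, 0, 0); (1, 1, 1, 1); (0, 0, 0, 3); (0, 0, 1, 0))


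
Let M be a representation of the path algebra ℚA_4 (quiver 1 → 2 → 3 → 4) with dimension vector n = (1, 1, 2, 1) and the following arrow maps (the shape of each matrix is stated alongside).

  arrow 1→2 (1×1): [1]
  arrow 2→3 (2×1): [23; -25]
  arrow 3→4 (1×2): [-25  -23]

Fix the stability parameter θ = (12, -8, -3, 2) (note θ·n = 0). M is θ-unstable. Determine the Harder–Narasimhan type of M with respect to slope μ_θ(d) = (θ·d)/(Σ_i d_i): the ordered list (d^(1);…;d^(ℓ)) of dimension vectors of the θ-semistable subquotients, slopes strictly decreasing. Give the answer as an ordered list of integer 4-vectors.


Interval decomposition of M: I[1,3], I[3,4].
HN type (ℓ=3): μ^(1)=2; μ^(2)=1/3; μ^(3)=-3

((0, 0, 0, 1); (1, 1, 1, 0); (0, 0, 1, 0))


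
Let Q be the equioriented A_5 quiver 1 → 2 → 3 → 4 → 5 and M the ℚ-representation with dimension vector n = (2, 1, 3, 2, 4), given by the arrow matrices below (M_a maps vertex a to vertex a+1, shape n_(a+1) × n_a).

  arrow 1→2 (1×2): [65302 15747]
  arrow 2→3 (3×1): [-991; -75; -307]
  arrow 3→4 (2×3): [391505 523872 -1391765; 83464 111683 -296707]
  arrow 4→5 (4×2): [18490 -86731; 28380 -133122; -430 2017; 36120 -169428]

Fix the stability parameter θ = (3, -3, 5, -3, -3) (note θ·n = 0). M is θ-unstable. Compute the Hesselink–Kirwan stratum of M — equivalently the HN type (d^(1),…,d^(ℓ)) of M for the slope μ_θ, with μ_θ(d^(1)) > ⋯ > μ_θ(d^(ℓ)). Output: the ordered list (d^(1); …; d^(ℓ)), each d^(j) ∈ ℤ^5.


Interval decomposition of M: I[1,1], I[1,3], I[3,4], I[3,5], I[5,5]^3.
HN type (ℓ=6): μ^(1)=5; μ^(2)=3; μ^(3)=1; μ^(4)=0; μ^(5)=-1/3; μ^(6)=-3

((0, 0, 1, 0, 0); (1, 0, 0, 0, 0); (0, 0, 1, 1, 0); (1, 1, 0, 0, 0); (0, 0, 1, 1, 1); (0, 0, 0, 0, 3))


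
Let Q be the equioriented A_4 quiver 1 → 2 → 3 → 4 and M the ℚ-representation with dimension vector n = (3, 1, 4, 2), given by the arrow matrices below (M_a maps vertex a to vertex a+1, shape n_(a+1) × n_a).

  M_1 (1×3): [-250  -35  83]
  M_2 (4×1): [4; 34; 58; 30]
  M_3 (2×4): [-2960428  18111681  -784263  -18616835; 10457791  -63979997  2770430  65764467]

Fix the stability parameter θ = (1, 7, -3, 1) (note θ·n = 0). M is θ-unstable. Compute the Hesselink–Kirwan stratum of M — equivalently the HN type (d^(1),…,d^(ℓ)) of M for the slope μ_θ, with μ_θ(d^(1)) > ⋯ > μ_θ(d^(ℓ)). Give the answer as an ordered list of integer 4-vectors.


Barcode: M ≅ I[1,1]^2, I[1,4], I[3,3]^2, I[3,4]. HN layers by μ_θ (3 steps, strictly decreasing):
  μ^(1)=5/3; μ^(2)=1; μ^(3)=-3

((0, 1, 1, 1); (3, 0, 0, 1); (0, 0, 3, 0))


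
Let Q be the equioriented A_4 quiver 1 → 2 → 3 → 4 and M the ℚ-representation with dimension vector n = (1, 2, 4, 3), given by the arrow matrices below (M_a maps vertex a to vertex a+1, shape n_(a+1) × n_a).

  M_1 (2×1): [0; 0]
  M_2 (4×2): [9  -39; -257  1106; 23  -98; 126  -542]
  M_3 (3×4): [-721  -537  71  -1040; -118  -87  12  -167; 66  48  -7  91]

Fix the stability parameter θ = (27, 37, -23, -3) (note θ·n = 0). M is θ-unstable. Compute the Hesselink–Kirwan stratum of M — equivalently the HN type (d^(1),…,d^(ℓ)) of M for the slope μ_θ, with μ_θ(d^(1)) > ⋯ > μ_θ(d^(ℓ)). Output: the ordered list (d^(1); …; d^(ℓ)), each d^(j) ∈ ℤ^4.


Barcode: M ≅ I[1,1], I[2,4]^2, I[3,3], I[3,4]. HN layers by μ_θ (4 steps, strictly decreasing):
  μ^(1)=27; μ^(2)=11/3; μ^(3)=-3; μ^(4)=-23

((1, 0, 0, 0); (0, 2, 2, 2); (0, 0, 0, 1); (0, 0, 2, 0))


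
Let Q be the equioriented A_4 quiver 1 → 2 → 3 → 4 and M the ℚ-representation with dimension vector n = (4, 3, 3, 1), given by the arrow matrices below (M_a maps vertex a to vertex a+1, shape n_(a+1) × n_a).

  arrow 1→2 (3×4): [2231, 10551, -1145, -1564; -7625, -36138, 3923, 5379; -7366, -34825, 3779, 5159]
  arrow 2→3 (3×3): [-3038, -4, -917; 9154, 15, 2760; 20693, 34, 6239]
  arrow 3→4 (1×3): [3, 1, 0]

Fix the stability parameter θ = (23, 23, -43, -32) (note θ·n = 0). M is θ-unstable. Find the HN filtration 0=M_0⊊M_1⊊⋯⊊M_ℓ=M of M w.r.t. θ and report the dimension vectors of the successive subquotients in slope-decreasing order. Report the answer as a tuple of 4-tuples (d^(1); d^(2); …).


Barcode: M ≅ I[1,1], I[1,3]^2, I[1,4]. HN layers by μ_θ (3 steps, strictly decreasing):
  μ^(1)=23; μ^(2)=1; μ^(3)=-29/4

((1, 0, 0, 0); (2, 2, 2, 0); (1, 1, 1, 1))


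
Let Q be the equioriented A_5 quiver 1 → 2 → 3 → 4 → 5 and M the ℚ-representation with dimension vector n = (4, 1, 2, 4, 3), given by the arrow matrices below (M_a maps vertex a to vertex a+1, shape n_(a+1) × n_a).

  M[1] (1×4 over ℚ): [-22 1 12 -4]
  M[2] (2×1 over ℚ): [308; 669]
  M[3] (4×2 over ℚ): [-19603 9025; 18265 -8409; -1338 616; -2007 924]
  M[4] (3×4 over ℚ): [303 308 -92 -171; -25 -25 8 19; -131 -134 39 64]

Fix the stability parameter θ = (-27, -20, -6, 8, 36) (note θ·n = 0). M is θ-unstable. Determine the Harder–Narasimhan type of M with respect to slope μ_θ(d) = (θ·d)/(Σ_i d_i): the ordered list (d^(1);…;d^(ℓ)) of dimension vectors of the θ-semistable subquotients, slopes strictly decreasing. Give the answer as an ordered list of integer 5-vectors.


Via rank(M_{q-1}∘⋯∘M_p): M ≅ I[1,1]^3, I[1,5], I[3,5], I[4,4], I[4,5].
μ_θ-semistable layers: μ^(1)=36; μ^(2)=8; μ^(3)=-6; μ^(4)=-20; μ^(5)=-27

((0, 0, 0, 0, 3); (0, 0, 0, 4, 0); (0, 0, 2, 0, 0); (0, 1, 0, 0, 0); (4, 0, 0, 0, 0))


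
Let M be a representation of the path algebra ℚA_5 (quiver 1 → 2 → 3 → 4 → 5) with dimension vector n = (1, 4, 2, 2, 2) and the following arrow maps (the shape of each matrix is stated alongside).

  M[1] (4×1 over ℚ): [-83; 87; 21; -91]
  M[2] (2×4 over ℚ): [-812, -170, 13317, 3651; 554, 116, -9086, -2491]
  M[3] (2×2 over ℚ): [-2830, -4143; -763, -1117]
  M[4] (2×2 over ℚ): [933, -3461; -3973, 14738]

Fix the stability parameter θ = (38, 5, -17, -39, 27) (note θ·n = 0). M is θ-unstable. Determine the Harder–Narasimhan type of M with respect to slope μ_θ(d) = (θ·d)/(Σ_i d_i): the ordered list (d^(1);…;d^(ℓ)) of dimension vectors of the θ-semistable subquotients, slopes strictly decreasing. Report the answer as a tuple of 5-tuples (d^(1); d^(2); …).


Barcode: M ≅ I[1,5], I[2,2]^2, I[2,5]. HN layers by μ_θ (4 steps, strictly decreasing):
  μ^(1)=27; μ^(2)=5; μ^(3)=-13/4; μ^(4)=-17

((0, 0, 0, 0, 2); (0, 2, 0, 0, 0); (1, 1, 1, 1, 0); (0, 1, 1, 1, 0))


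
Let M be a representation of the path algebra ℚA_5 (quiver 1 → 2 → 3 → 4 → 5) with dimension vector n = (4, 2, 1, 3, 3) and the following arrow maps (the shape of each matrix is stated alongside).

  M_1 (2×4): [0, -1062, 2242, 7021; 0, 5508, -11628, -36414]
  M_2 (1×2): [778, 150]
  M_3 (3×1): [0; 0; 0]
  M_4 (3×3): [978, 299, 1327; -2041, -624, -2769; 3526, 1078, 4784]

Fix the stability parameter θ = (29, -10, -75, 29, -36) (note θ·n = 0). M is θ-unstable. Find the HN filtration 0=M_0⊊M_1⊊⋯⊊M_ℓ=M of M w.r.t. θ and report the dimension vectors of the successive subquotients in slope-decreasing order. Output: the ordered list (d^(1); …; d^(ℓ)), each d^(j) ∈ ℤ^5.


Barcode: M ≅ I[1,1]^3, I[1,3], I[2,2], I[4,4], I[4,5]^2, I[5,5]. HN layers by μ_θ (5 steps, strictly decreasing):
  μ^(1)=29; μ^(2)=-7/2; μ^(3)=-10; μ^(4)=-56/3; μ^(5)=-36

((3, 0, 0, 1, 0); (0, 0, 0, 2, 2); (0, 1, 0, 0, 0); (1, 1, 1, 0, 0); (0, 0, 0, 0, 1))


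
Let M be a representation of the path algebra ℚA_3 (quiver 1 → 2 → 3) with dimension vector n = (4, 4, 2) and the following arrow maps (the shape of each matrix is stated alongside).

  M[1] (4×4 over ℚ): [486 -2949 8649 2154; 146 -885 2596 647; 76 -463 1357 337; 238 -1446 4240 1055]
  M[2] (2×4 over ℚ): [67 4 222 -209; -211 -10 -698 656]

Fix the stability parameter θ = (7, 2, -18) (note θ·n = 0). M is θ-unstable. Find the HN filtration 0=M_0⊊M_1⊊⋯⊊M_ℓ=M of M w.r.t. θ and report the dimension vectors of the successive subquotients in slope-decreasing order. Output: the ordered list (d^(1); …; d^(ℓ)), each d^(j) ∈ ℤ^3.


Via rank(M_{q-1}∘⋯∘M_p): M ≅ I[1,1], I[1,2], I[1,3]^2, I[2,2].
μ_θ-semistable layers: μ^(1)=7; μ^(2)=9/2; μ^(3)=2; μ^(4)=-3

((1, 0, 0); (1, 1, 0); (0, 1, 0); (2, 2, 2))


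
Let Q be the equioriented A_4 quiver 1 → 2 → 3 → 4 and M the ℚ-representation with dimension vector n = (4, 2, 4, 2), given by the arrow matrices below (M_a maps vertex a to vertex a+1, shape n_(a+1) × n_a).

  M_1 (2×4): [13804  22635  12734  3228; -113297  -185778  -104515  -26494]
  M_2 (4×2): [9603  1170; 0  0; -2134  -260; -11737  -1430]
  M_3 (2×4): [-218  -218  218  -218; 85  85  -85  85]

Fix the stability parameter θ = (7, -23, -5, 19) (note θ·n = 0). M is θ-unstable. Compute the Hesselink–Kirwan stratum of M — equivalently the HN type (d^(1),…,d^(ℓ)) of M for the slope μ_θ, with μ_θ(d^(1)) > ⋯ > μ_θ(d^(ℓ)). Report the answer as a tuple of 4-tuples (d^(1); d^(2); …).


Interval decomposition of M: I[1,1]^2, I[1,2], I[1,3], I[3,3]^2, I[3,4], I[4,4].
HN type (ℓ=4): μ^(1)=19; μ^(2)=7; μ^(3)=-5; μ^(4)=-8

((0, 0, 0, 2); (2, 0, 0, 0); (0, 0, 4, 0); (2, 2, 0, 0))


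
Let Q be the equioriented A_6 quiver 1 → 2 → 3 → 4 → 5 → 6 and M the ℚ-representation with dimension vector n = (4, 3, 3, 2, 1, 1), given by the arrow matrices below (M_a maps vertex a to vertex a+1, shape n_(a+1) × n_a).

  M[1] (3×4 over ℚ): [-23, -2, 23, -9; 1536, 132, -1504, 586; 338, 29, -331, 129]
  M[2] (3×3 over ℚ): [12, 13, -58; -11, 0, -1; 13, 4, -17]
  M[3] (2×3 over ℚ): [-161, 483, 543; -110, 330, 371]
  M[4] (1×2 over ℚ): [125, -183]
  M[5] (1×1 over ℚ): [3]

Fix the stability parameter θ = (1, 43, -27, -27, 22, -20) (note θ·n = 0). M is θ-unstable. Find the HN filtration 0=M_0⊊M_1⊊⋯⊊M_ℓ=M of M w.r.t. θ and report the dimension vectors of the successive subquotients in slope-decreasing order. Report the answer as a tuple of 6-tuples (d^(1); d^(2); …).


Via rank(M_{q-1}∘⋯∘M_p): M ≅ I[1,1], I[1,2], I[1,4], I[1,6], I[3,3].
μ_θ-semistable layers: μ^(1)=43; μ^(2)=1; μ^(3)=-5/2; μ^(4)=-27

((0, 1, 0, 0, 0, 0); (2, 0, 0, 0, 1, 1); (2, 2, 2, 2, 0, 0); (0, 0, 1, 0, 0, 0))


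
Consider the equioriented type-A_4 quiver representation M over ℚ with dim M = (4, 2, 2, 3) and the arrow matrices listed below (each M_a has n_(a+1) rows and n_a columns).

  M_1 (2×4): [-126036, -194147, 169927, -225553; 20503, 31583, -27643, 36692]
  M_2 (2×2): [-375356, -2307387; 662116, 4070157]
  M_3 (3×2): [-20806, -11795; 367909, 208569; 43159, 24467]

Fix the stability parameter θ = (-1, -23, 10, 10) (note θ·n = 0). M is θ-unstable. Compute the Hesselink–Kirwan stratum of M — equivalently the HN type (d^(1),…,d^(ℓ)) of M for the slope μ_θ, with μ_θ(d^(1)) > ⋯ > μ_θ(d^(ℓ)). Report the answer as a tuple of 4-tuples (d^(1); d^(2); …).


Via rank(M_{q-1}∘⋯∘M_p): M ≅ I[1,1]^2, I[1,2], I[1,4], I[3,4], I[4,4].
μ_θ-semistable layers: μ^(1)=10; μ^(2)=-1; μ^(3)=-12

((0, 0, 2, 3); (2, 0, 0, 0); (2, 2, 0, 0))


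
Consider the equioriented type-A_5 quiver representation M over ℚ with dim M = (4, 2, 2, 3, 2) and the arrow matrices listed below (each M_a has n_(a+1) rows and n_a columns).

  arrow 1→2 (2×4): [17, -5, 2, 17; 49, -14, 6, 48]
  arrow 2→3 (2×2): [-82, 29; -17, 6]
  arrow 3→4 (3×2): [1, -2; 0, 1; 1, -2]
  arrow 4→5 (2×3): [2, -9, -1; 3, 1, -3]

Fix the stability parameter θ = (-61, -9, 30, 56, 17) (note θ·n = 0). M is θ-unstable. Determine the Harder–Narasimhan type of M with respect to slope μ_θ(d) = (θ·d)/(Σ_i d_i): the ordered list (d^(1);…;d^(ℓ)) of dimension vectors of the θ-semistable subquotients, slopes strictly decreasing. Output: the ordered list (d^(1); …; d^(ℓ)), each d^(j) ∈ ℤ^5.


Interval decomposition of M: I[1,1]^2, I[1,5]^2, I[4,4].
HN type (ℓ=5): μ^(1)=56; μ^(2)=73/2; μ^(3)=30; μ^(4)=-9; μ^(5)=-61

((0, 0, 0, 1, 0); (0, 0, 0, 2, 2); (0, 0, 2, 0, 0); (0, 2, 0, 0, 0); (4, 0, 0, 0, 0))


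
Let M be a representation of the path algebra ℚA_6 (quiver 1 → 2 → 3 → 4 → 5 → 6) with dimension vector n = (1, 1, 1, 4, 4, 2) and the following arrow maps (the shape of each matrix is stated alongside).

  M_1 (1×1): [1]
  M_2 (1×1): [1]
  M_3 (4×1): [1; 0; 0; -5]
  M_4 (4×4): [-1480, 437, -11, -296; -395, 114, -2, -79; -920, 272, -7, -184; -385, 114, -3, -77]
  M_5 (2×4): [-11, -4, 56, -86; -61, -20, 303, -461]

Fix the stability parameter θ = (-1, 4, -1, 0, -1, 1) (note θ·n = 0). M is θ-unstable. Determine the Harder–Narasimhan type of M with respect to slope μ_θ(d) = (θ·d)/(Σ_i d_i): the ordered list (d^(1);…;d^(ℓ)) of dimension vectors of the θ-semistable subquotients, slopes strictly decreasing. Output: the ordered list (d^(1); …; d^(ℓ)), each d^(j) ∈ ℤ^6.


Via rank(M_{q-1}∘⋯∘M_p): M ≅ I[1,4], I[4,5], I[4,6]^2, I[5,5].
μ_θ-semistable layers: μ^(1)=1; μ^(2)=-1/2; μ^(3)=-1

((0, 1, 1, 1, 0, 2); (0, 0, 0, 3, 3, 0); (1, 0, 0, 0, 1, 0))


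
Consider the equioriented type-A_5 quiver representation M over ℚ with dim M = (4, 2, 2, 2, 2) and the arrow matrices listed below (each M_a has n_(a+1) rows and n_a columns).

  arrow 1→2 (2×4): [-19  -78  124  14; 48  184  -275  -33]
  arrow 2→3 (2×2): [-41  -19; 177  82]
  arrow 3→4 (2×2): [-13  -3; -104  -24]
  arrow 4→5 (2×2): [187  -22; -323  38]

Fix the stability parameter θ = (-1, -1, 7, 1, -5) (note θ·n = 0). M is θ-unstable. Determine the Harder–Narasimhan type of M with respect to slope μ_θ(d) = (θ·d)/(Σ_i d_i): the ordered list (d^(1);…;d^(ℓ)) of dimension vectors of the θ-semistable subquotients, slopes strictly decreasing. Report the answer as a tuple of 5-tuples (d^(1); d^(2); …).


Via rank(M_{q-1}∘⋯∘M_p): M ≅ I[1,1]^2, I[1,3], I[1,5], I[4,4], I[5,5].
μ_θ-semistable layers: μ^(1)=7; μ^(2)=1; μ^(3)=-1; μ^(4)=-5

((0, 0, 1, 0, 0); (0, 0, 1, 2, 1); (4, 2, 0, 0, 0); (0, 0, 0, 0, 1))


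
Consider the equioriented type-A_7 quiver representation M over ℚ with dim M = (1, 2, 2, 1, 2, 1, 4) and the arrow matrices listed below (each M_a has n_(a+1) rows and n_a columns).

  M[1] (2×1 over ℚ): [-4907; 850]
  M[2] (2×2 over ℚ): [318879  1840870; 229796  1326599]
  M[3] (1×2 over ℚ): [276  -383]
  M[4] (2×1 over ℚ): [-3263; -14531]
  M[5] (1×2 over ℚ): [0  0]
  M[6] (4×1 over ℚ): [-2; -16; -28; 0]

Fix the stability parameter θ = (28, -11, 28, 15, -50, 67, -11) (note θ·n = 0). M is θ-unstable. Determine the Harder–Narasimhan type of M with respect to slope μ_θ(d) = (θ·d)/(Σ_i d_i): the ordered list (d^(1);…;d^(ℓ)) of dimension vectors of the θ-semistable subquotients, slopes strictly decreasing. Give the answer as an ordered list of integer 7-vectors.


Interval decomposition of M: I[1,5], I[2,3], I[5,5], I[6,7], I[7,7]^3.
HN type (ℓ=4): μ^(1)=28; μ^(2)=2; μ^(3)=-11; μ^(4)=-50

((0, 0, 1, 0, 0, 1, 1); (1, 1, 1, 1, 1, 0, 0); (0, 1, 0, 0, 0, 0, 3); (0, 0, 0, 0, 1, 0, 0))


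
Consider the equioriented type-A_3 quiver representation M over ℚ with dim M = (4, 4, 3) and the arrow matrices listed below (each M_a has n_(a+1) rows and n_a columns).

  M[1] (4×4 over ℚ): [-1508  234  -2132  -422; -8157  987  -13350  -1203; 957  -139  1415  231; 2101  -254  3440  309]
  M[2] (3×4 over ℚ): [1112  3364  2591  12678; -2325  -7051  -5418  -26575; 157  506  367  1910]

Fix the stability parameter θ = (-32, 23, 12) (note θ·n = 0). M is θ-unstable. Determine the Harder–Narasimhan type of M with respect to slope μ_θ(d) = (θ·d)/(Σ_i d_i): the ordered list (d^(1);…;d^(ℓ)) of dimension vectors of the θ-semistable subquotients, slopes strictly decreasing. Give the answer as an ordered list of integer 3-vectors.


Barcode: M ≅ I[1,2], I[1,3]^3. HN layers by μ_θ (3 steps, strictly decreasing):
  μ^(1)=23; μ^(2)=35/2; μ^(3)=-32

((0, 1, 0); (0, 3, 3); (4, 0, 0))


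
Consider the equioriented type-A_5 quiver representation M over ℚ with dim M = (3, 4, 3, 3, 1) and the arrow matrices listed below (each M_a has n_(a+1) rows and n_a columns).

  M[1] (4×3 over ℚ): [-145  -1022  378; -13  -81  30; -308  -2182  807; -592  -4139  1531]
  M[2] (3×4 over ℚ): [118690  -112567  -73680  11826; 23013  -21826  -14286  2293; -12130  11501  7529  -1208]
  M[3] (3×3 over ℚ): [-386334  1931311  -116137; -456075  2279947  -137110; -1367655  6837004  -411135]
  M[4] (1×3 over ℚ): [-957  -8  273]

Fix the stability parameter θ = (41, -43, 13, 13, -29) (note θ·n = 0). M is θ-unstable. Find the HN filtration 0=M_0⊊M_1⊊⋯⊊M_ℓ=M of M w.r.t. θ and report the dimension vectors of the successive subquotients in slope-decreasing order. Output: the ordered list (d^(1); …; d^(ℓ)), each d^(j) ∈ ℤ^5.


Interval decomposition of M: I[1,2], I[1,3], I[1,5], I[2,4], I[4,4].
HN type (ℓ=3): μ^(1)=13; μ^(2)=-1; μ^(3)=-43

((0, 0, 2, 2, 0); (3, 3, 1, 1, 1); (0, 1, 0, 0, 0))


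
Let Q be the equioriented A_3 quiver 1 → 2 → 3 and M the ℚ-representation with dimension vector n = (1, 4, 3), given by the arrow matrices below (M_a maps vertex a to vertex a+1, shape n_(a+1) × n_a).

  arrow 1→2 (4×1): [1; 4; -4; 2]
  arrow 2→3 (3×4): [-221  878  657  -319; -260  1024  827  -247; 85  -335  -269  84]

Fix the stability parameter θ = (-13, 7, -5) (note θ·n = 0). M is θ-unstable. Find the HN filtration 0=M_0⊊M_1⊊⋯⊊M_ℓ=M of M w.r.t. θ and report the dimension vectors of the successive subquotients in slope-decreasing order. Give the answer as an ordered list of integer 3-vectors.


Interval decomposition of M: I[1,3], I[2,2], I[2,3]^2.
HN type (ℓ=3): μ^(1)=7; μ^(2)=1; μ^(3)=-13

((0, 1, 0); (0, 3, 3); (1, 0, 0))


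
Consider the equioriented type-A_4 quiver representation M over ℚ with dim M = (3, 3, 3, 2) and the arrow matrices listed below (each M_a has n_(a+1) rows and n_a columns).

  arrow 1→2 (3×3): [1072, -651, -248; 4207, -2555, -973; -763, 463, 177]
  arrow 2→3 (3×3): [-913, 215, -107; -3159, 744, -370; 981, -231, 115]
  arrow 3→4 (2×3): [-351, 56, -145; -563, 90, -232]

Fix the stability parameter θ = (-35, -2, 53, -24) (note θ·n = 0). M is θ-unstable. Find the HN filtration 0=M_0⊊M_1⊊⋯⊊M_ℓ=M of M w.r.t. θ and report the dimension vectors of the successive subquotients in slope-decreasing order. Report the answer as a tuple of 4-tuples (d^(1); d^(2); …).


Via rank(M_{q-1}∘⋯∘M_p): M ≅ I[1,1], I[1,2], I[1,4], I[2,3], I[3,4].
μ_θ-semistable layers: μ^(1)=53; μ^(2)=29/2; μ^(3)=-2; μ^(4)=-35

((0, 0, 1, 0); (0, 0, 2, 2); (0, 3, 0, 0); (3, 0, 0, 0))


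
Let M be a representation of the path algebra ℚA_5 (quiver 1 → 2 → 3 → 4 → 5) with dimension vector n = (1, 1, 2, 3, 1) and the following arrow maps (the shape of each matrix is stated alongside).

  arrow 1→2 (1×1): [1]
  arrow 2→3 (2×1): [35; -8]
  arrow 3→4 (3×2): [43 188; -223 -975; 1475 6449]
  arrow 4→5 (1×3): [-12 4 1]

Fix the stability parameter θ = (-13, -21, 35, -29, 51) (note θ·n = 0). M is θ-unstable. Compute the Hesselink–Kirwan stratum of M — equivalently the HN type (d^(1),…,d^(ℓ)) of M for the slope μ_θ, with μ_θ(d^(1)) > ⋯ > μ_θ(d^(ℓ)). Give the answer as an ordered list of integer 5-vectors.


Barcode: M ≅ I[1,5], I[3,4], I[4,4]. HN layers by μ_θ (4 steps, strictly decreasing):
  μ^(1)=51; μ^(2)=3; μ^(3)=-17; μ^(4)=-29

((0, 0, 0, 0, 1); (0, 0, 2, 2, 0); (1, 1, 0, 0, 0); (0, 0, 0, 1, 0))


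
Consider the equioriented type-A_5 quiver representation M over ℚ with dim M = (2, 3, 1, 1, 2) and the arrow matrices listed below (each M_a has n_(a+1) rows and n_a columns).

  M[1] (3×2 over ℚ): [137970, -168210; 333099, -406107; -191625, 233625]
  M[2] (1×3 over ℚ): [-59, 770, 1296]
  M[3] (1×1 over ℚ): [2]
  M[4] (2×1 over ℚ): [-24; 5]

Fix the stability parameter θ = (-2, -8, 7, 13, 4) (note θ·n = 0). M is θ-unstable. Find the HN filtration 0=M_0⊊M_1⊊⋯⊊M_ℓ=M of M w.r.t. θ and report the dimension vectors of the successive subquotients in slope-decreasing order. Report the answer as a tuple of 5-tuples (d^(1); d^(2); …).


Interval decomposition of M: I[1,1], I[1,2], I[2,2], I[2,5], I[5,5].
HN type (ℓ=6): μ^(1)=17/2; μ^(2)=7; μ^(3)=4; μ^(4)=-2; μ^(5)=-5; μ^(6)=-8

((0, 0, 0, 1, 1); (0, 0, 1, 0, 0); (0, 0, 0, 0, 1); (1, 0, 0, 0, 0); (1, 1, 0, 0, 0); (0, 2, 0, 0, 0))


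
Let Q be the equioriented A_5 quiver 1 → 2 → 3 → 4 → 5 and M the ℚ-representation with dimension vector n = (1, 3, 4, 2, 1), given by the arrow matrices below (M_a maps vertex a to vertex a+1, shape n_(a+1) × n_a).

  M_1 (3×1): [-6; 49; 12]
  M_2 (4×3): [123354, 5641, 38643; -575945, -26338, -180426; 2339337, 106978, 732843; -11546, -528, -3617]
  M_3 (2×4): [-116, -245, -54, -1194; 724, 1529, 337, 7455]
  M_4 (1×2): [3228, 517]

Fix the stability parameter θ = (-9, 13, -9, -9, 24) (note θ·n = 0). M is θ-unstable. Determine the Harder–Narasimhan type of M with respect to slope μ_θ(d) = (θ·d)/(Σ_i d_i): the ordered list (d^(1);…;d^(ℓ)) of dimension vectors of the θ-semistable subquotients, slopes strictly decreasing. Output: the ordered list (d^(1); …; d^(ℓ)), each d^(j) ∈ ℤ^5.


Via rank(M_{q-1}∘⋯∘M_p): M ≅ I[1,3], I[2,4], I[2,5], I[3,3].
μ_θ-semistable layers: μ^(1)=24; μ^(2)=2; μ^(3)=-5/3; μ^(4)=-9

((0, 0, 0, 0, 1); (0, 1, 1, 0, 0); (0, 2, 2, 2, 0); (1, 0, 1, 0, 0))


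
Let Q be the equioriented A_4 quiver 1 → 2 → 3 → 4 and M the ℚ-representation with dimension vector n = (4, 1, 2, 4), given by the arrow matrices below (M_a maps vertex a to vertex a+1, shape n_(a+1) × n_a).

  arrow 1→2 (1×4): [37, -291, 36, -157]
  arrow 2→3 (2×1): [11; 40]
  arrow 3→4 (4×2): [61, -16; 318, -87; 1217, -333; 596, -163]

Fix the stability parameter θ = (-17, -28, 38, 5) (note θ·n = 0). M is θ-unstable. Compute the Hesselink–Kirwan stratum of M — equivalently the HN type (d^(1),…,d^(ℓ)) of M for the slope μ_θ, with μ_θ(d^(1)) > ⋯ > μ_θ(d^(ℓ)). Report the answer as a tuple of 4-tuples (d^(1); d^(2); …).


Interval decomposition of M: I[1,1]^3, I[1,4], I[3,4], I[4,4]^2.
HN type (ℓ=4): μ^(1)=43/2; μ^(2)=5; μ^(3)=-17; μ^(4)=-45/2

((0, 0, 2, 2); (0, 0, 0, 2); (3, 0, 0, 0); (1, 1, 0, 0))


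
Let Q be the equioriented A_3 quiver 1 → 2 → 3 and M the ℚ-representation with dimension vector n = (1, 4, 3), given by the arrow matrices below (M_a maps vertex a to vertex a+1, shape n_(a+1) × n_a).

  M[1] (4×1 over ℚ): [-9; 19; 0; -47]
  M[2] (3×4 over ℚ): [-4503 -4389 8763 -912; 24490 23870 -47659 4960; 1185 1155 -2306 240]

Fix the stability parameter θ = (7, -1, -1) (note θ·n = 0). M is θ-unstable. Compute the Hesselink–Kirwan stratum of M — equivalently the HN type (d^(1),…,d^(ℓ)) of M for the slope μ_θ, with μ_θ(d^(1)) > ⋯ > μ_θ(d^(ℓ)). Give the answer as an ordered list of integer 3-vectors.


Via rank(M_{q-1}∘⋯∘M_p): M ≅ I[1,2], I[2,2], I[2,3]^2, I[3,3].
μ_θ-semistable layers: μ^(1)=3; μ^(2)=-1

((1, 1, 0); (0, 3, 3))


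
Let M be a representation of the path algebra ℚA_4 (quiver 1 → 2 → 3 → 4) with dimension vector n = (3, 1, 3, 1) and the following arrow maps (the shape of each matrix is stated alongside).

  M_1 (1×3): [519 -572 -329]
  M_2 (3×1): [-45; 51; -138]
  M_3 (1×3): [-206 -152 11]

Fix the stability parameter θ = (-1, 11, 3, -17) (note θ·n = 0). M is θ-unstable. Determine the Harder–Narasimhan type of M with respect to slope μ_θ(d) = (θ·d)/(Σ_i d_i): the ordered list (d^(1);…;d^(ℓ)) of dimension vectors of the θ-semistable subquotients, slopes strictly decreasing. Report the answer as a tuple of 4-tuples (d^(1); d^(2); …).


Barcode: M ≅ I[1,1]^2, I[1,3], I[3,3], I[3,4]. HN layers by μ_θ (4 steps, strictly decreasing):
  μ^(1)=7; μ^(2)=3; μ^(3)=-1; μ^(4)=-7

((0, 1, 1, 0); (0, 0, 1, 0); (3, 0, 0, 0); (0, 0, 1, 1))


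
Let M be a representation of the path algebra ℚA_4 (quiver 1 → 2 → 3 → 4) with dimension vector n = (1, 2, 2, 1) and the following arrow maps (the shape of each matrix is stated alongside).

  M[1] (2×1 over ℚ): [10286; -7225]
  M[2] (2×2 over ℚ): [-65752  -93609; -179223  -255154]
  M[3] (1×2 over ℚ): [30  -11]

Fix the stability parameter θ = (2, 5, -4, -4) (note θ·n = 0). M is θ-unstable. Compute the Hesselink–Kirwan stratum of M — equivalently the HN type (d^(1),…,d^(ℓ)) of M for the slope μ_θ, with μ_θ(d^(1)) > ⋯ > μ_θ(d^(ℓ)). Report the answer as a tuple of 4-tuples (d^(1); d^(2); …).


Via rank(M_{q-1}∘⋯∘M_p): M ≅ I[1,4], I[2,3].
μ_θ-semistable layers: μ^(1)=1/2; μ^(2)=-1/4

((0, 1, 1, 0); (1, 1, 1, 1))


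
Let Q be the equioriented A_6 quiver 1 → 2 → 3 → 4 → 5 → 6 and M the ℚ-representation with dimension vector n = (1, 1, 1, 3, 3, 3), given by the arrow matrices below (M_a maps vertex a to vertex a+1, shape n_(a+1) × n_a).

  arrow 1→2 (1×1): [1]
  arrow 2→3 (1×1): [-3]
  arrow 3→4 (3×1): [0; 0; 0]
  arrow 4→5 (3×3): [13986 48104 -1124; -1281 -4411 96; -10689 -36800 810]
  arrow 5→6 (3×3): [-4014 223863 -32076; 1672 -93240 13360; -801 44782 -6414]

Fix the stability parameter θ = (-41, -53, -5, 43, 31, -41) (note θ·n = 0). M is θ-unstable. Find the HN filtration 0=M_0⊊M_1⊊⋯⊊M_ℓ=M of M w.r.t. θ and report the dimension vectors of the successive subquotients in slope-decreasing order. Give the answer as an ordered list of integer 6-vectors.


Via rank(M_{q-1}∘⋯∘M_p): M ≅ I[1,3], I[4,4], I[4,6]^2, I[5,5], I[6,6].
μ_θ-semistable layers: μ^(1)=43; μ^(2)=31; μ^(3)=11; μ^(4)=-5; μ^(5)=-41; μ^(6)=-47

((0, 0, 0, 1, 0, 0); (0, 0, 0, 0, 1, 0); (0, 0, 0, 2, 2, 2); (0, 0, 1, 0, 0, 0); (0, 0, 0, 0, 0, 1); (1, 1, 0, 0, 0, 0))


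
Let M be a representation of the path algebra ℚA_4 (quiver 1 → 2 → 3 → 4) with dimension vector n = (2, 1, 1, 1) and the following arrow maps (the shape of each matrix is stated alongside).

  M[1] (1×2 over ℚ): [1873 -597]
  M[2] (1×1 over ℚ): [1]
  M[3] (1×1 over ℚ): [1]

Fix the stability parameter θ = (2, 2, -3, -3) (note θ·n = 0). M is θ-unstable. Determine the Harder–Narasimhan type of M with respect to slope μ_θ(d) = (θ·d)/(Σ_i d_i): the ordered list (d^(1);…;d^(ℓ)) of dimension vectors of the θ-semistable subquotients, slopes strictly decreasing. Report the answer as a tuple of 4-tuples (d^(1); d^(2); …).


Interval decomposition of M: I[1,1], I[1,4].
HN type (ℓ=2): μ^(1)=2; μ^(2)=-1/2

((1, 0, 0, 0); (1, 1, 1, 1))


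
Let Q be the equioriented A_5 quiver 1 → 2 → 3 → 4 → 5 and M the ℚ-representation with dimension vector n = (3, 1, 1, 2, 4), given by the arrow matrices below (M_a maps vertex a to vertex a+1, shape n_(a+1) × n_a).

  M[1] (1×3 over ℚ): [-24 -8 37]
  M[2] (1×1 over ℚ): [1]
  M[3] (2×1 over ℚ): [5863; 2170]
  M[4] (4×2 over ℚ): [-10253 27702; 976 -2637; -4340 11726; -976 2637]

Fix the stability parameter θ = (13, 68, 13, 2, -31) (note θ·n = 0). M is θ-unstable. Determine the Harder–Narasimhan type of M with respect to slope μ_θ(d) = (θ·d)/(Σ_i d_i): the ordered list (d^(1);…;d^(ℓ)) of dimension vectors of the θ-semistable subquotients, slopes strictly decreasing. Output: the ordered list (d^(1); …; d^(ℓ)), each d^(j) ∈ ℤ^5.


Barcode: M ≅ I[1,1]^2, I[1,5], I[4,5], I[5,5]^2. HN layers by μ_θ (3 steps, strictly decreasing):
  μ^(1)=13; μ^(2)=-29/2; μ^(3)=-31

((3, 1, 1, 1, 1); (0, 0, 0, 1, 1); (0, 0, 0, 0, 2))


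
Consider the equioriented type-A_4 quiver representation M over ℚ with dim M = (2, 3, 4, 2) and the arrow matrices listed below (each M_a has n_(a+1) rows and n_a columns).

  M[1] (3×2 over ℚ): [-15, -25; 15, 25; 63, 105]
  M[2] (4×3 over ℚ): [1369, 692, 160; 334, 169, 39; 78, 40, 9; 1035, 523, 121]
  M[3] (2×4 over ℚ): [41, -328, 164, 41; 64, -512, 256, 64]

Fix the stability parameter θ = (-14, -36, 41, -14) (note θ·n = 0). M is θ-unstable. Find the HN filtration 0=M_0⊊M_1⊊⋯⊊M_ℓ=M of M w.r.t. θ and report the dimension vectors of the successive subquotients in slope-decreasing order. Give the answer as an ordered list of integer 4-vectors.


Via rank(M_{q-1}∘⋯∘M_p): M ≅ I[1,1], I[1,3], I[2,3], I[2,4], I[3,3], I[4,4].
μ_θ-semistable layers: μ^(1)=41; μ^(2)=27/2; μ^(3)=-14; μ^(4)=-25; μ^(5)=-36

((0, 0, 3, 0); (0, 0, 1, 1); (1, 0, 0, 1); (1, 1, 0, 0); (0, 2, 0, 0))


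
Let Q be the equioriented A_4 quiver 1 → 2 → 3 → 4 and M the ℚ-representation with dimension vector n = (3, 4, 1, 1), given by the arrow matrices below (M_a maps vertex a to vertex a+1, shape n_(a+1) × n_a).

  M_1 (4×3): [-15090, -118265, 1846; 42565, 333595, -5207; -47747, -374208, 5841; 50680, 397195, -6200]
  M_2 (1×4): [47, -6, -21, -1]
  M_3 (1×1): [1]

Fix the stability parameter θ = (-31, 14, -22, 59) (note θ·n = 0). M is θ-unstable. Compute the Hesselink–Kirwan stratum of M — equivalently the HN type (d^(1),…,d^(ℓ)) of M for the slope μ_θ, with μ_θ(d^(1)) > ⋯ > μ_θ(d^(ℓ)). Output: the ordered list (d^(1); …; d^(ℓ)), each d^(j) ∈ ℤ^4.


Barcode: M ≅ I[1,1], I[1,2], I[1,4], I[2,2]^2. HN layers by μ_θ (4 steps, strictly decreasing):
  μ^(1)=59; μ^(2)=14; μ^(3)=-4; μ^(4)=-31

((0, 0, 0, 1); (0, 3, 0, 0); (0, 1, 1, 0); (3, 0, 0, 0))


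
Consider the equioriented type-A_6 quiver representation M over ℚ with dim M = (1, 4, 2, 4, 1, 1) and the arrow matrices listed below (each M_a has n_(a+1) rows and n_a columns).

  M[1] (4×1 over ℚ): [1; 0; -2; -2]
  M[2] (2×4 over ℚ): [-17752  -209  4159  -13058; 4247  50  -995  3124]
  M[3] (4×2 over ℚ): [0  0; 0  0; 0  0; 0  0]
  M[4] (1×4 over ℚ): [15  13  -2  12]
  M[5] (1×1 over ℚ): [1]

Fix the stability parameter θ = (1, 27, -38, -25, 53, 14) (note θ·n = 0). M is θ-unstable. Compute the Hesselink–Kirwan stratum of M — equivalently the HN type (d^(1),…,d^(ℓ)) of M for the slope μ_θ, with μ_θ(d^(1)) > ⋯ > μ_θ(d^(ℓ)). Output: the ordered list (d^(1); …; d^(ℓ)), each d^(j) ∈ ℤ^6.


Interval decomposition of M: I[1,3], I[2,2]^2, I[2,3], I[4,4]^3, I[4,6].
HN type (ℓ=5): μ^(1)=67/2; μ^(2)=27; μ^(3)=-10/3; μ^(4)=-11/2; μ^(5)=-25

((0, 0, 0, 0, 1, 1); (0, 2, 0, 0, 0, 0); (1, 1, 1, 0, 0, 0); (0, 1, 1, 0, 0, 0); (0, 0, 0, 4, 0, 0))


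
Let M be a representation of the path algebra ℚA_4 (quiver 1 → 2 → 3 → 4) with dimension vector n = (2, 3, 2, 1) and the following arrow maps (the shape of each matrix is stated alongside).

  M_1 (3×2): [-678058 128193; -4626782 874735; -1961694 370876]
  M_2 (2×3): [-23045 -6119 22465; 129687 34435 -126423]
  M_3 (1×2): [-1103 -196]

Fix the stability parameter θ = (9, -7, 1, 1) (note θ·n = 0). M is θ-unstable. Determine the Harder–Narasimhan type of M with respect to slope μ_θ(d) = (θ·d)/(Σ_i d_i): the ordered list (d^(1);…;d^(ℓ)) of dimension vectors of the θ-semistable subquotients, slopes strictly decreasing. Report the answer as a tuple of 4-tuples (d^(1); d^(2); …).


Barcode: M ≅ I[1,3], I[1,4], I[2,2]. HN layers by μ_θ (2 steps, strictly decreasing):
  μ^(1)=1; μ^(2)=-7

((2, 2, 2, 1); (0, 1, 0, 0))


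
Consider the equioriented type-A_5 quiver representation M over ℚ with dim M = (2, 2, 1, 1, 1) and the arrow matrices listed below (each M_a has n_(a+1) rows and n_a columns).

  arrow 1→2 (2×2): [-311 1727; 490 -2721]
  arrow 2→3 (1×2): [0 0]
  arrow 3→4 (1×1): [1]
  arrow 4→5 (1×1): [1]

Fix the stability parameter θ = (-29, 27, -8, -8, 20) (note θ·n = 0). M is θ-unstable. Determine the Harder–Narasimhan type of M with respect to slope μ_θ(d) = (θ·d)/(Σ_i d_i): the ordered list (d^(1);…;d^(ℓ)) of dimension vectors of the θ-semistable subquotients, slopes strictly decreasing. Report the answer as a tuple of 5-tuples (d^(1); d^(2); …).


Barcode: M ≅ I[1,2]^2, I[3,5]. HN layers by μ_θ (4 steps, strictly decreasing):
  μ^(1)=27; μ^(2)=20; μ^(3)=-8; μ^(4)=-29

((0, 2, 0, 0, 0); (0, 0, 0, 0, 1); (0, 0, 1, 1, 0); (2, 0, 0, 0, 0))


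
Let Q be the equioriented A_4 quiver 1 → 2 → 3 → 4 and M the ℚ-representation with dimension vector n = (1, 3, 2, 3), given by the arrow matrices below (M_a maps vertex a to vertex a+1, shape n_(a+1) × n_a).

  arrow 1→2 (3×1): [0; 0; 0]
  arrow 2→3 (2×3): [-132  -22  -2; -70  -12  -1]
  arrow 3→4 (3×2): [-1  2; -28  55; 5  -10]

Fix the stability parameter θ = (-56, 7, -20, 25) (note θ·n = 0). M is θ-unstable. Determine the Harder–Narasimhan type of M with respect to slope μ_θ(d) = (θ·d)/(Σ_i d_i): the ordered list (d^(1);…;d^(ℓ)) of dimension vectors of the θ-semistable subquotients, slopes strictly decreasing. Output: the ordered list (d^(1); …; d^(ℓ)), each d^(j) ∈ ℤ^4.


Interval decomposition of M: I[1,1], I[2,2], I[2,4]^2, I[4,4].
HN type (ℓ=4): μ^(1)=25; μ^(2)=7; μ^(3)=-13/2; μ^(4)=-56

((0, 0, 0, 3); (0, 1, 0, 0); (0, 2, 2, 0); (1, 0, 0, 0))


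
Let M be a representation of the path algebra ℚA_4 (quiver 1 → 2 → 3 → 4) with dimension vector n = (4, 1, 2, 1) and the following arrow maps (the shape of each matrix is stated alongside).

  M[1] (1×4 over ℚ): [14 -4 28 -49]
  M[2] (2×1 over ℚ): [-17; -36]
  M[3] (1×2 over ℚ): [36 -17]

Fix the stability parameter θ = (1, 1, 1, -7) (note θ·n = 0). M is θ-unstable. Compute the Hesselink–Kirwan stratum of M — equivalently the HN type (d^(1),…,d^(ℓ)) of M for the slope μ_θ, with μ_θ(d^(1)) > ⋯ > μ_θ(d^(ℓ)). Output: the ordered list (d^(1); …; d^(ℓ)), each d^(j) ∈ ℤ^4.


Via rank(M_{q-1}∘⋯∘M_p): M ≅ I[1,1]^3, I[1,3], I[3,4].
μ_θ-semistable layers: μ^(1)=1; μ^(2)=-3

((4, 1, 1, 0); (0, 0, 1, 1))


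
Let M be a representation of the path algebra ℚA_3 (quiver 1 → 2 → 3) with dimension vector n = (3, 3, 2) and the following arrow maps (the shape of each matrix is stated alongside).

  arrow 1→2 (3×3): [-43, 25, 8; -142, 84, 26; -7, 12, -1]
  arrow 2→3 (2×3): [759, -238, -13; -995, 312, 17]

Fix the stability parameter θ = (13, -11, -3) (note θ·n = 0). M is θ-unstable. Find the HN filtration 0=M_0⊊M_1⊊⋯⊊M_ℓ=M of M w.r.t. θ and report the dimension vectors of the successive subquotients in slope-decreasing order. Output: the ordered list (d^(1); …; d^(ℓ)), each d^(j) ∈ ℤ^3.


Interval decomposition of M: I[1,1], I[1,3]^2, I[2,2].
HN type (ℓ=3): μ^(1)=13; μ^(2)=-1/3; μ^(3)=-11

((1, 0, 0); (2, 2, 2); (0, 1, 0))
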